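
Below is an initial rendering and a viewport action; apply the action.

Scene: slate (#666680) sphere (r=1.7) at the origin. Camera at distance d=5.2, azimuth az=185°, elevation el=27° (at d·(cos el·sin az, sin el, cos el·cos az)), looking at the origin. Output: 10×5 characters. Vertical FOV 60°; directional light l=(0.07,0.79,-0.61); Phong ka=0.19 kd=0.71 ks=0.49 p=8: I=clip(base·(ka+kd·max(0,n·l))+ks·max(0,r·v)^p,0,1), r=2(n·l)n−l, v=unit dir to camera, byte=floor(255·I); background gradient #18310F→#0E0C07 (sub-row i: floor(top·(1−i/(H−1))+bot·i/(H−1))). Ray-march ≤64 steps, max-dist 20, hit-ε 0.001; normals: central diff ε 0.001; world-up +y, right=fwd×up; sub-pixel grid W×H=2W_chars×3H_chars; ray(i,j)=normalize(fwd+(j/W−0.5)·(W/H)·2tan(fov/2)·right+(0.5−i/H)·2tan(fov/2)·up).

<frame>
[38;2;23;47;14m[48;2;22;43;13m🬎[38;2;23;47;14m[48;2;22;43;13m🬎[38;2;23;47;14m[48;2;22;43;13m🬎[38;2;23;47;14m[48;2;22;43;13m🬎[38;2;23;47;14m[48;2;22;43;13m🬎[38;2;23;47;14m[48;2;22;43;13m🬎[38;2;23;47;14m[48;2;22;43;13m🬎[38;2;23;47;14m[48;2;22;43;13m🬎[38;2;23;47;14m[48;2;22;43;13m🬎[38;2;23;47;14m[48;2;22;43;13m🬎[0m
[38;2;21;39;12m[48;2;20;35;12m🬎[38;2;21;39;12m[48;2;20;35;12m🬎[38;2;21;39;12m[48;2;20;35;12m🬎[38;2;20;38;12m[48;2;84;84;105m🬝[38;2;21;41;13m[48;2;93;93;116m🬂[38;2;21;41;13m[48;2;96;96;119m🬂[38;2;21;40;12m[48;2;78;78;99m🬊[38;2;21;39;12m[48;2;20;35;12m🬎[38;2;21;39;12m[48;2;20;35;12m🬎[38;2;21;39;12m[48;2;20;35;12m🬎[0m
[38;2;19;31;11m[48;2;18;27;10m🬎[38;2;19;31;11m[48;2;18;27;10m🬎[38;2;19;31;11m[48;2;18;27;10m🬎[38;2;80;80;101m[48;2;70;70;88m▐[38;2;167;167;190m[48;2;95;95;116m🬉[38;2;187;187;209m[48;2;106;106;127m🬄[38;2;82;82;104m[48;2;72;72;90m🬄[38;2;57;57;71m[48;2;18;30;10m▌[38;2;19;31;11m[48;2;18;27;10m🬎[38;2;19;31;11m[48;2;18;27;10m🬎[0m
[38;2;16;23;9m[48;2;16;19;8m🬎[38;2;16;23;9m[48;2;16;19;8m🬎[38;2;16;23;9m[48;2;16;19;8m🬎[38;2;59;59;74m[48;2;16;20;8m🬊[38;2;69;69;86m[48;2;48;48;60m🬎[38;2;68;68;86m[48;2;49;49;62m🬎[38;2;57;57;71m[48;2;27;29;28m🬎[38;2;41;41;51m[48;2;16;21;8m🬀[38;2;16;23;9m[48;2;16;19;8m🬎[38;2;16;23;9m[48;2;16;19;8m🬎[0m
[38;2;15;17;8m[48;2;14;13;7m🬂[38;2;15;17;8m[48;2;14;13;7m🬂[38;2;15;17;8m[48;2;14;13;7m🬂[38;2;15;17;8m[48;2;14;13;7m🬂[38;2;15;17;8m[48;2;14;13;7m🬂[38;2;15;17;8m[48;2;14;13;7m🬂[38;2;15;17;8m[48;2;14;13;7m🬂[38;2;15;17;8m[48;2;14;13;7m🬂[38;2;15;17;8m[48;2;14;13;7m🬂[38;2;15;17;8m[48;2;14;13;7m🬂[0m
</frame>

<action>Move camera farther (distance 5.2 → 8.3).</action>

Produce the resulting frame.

<frame>
[38;2;23;47;14m[48;2;22;43;13m🬎[38;2;23;47;14m[48;2;22;43;13m🬎[38;2;23;47;14m[48;2;22;43;13m🬎[38;2;23;47;14m[48;2;22;43;13m🬎[38;2;23;47;14m[48;2;22;43;13m🬎[38;2;23;47;14m[48;2;22;43;13m🬎[38;2;23;47;14m[48;2;22;43;13m🬎[38;2;23;47;14m[48;2;22;43;13m🬎[38;2;23;47;14m[48;2;22;43;13m🬎[38;2;23;47;14m[48;2;22;43;13m🬎[0m
[38;2;21;39;12m[48;2;20;35;12m🬎[38;2;21;39;12m[48;2;20;35;12m🬎[38;2;21;39;12m[48;2;20;35;12m🬎[38;2;21;39;12m[48;2;20;35;12m🬎[38;2;20;38;12m[48;2;71;71;89m🬝[38;2;21;39;12m[48;2;73;73;91m🬎[38;2;21;39;12m[48;2;20;35;12m🬎[38;2;21;39;12m[48;2;20;35;12m🬎[38;2;21;39;12m[48;2;20;35;12m🬎[38;2;21;39;12m[48;2;20;35;12m🬎[0m
[38;2;19;31;11m[48;2;18;27;10m🬎[38;2;19;31;11m[48;2;18;27;10m🬎[38;2;19;31;11m[48;2;18;27;10m🬎[38;2;19;31;11m[48;2;18;27;10m🬎[38;2;121;121;144m[48;2;79;79;99m🬇[38;2;200;200;223m[48;2;89;89;109m🬃[38;2;62;62;79m[48;2;18;30;10m▌[38;2;19;31;11m[48;2;18;27;10m🬎[38;2;19;31;11m[48;2;18;27;10m🬎[38;2;19;31;11m[48;2;18;27;10m🬎[0m
[38;2;16;23;9m[48;2;16;19;8m🬎[38;2;16;23;9m[48;2;16;19;8m🬎[38;2;16;23;9m[48;2;16;19;8m🬎[38;2;16;23;9m[48;2;16;19;8m🬎[38;2;53;53;66m[48;2;16;19;12m🬂[38;2;58;58;73m[48;2;20;21;19m🬂[38;2;33;33;42m[48;2;16;21;8m🬀[38;2;16;23;9m[48;2;16;19;8m🬎[38;2;16;23;9m[48;2;16;19;8m🬎[38;2;16;23;9m[48;2;16;19;8m🬎[0m
[38;2;15;17;8m[48;2;14;13;7m🬂[38;2;15;17;8m[48;2;14;13;7m🬂[38;2;15;17;8m[48;2;14;13;7m🬂[38;2;15;17;8m[48;2;14;13;7m🬂[38;2;15;17;8m[48;2;14;13;7m🬂[38;2;15;17;8m[48;2;14;13;7m🬂[38;2;15;17;8m[48;2;14;13;7m🬂[38;2;15;17;8m[48;2;14;13;7m🬂[38;2;15;17;8m[48;2;14;13;7m🬂[38;2;15;17;8m[48;2;14;13;7m🬂[0m
</frame>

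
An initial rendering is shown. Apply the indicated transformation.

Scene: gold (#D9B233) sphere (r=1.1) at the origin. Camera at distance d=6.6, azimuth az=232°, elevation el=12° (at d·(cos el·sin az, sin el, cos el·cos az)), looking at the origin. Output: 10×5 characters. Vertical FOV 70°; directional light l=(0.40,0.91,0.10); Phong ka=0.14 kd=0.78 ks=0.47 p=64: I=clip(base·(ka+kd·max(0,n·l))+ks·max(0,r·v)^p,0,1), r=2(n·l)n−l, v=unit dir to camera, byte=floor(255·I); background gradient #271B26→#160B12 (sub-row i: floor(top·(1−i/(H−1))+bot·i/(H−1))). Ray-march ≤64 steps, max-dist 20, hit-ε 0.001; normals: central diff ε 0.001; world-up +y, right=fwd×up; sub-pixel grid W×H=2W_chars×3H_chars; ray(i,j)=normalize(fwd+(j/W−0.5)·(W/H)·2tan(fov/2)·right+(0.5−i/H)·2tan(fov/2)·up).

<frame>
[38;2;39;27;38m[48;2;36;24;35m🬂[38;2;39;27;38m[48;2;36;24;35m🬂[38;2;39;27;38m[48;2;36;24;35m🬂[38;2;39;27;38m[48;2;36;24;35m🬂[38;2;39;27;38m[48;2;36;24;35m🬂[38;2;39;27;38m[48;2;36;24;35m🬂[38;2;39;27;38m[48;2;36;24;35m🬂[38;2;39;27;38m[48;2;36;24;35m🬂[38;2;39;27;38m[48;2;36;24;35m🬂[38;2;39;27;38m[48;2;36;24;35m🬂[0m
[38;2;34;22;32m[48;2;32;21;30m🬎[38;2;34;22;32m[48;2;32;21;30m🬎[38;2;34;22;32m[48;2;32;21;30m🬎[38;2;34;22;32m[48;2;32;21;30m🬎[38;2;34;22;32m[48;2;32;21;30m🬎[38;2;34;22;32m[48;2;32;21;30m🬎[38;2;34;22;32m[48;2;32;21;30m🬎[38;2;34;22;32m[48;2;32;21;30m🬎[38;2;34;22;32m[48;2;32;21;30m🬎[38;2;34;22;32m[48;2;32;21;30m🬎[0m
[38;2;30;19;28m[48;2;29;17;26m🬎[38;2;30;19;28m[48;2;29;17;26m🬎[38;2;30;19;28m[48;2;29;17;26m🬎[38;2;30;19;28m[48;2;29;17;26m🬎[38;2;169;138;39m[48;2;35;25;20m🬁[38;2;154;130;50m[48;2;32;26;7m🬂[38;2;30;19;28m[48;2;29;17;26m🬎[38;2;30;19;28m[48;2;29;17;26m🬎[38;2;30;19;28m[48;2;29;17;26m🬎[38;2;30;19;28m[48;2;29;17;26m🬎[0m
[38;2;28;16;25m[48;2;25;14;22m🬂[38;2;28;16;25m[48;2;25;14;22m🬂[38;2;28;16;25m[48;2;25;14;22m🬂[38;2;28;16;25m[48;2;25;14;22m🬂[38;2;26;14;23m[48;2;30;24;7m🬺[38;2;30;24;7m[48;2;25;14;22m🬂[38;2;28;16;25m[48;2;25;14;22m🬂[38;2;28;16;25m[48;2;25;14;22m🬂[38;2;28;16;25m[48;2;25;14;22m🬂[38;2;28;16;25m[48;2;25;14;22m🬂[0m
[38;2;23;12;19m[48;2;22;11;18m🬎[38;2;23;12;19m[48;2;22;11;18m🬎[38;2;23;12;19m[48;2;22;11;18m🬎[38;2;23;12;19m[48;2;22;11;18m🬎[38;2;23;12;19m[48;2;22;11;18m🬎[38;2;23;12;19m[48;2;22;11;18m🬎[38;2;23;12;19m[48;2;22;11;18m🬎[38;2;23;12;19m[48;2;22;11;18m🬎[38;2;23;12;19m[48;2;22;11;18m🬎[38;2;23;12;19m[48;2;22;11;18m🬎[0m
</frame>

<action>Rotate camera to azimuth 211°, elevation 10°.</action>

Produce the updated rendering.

<frame>
[38;2;39;27;38m[48;2;36;24;35m🬂[38;2;39;27;38m[48;2;36;24;35m🬂[38;2;39;27;38m[48;2;36;24;35m🬂[38;2;39;27;38m[48;2;36;24;35m🬂[38;2;39;27;38m[48;2;36;24;35m🬂[38;2;39;27;38m[48;2;36;24;35m🬂[38;2;39;27;38m[48;2;36;24;35m🬂[38;2;39;27;38m[48;2;36;24;35m🬂[38;2;39;27;38m[48;2;36;24;35m🬂[38;2;39;27;38m[48;2;36;24;35m🬂[0m
[38;2;34;22;32m[48;2;32;21;30m🬎[38;2;34;22;32m[48;2;32;21;30m🬎[38;2;34;22;32m[48;2;32;21;30m🬎[38;2;34;22;32m[48;2;32;21;30m🬎[38;2;34;22;32m[48;2;32;21;30m🬎[38;2;34;22;32m[48;2;32;21;30m🬎[38;2;34;22;32m[48;2;32;21;30m🬎[38;2;34;22;32m[48;2;32;21;30m🬎[38;2;34;22;32m[48;2;32;21;30m🬎[38;2;34;22;32m[48;2;32;21;30m🬎[0m
[38;2;30;19;28m[48;2;29;17;26m🬎[38;2;30;19;28m[48;2;29;17;26m🬎[38;2;30;19;28m[48;2;29;17;26m🬎[38;2;30;19;28m[48;2;29;17;26m🬎[38;2;179;147;42m[48;2;38;28;21m🬁[38;2;132;109;32m[48;2;34;27;7m🬂[38;2;30;19;28m[48;2;29;17;26m🬎[38;2;30;19;28m[48;2;29;17;26m🬎[38;2;30;19;28m[48;2;29;17;26m🬎[38;2;30;19;28m[48;2;29;17;26m🬎[0m
[38;2;28;16;25m[48;2;25;14;22m🬂[38;2;28;16;25m[48;2;25;14;22m🬂[38;2;28;16;25m[48;2;25;14;22m🬂[38;2;28;16;25m[48;2;25;14;22m🬂[38;2;26;14;23m[48;2;30;24;7m🬺[38;2;30;24;7m[48;2;25;14;22m🬂[38;2;28;16;25m[48;2;25;14;22m🬂[38;2;28;16;25m[48;2;25;14;22m🬂[38;2;28;16;25m[48;2;25;14;22m🬂[38;2;28;16;25m[48;2;25;14;22m🬂[0m
[38;2;23;12;19m[48;2;22;11;18m🬎[38;2;23;12;19m[48;2;22;11;18m🬎[38;2;23;12;19m[48;2;22;11;18m🬎[38;2;23;12;19m[48;2;22;11;18m🬎[38;2;23;12;19m[48;2;22;11;18m🬎[38;2;23;12;19m[48;2;22;11;18m🬎[38;2;23;12;19m[48;2;22;11;18m🬎[38;2;23;12;19m[48;2;22;11;18m🬎[38;2;23;12;19m[48;2;22;11;18m🬎[38;2;23;12;19m[48;2;22;11;18m🬎[0m
</frame>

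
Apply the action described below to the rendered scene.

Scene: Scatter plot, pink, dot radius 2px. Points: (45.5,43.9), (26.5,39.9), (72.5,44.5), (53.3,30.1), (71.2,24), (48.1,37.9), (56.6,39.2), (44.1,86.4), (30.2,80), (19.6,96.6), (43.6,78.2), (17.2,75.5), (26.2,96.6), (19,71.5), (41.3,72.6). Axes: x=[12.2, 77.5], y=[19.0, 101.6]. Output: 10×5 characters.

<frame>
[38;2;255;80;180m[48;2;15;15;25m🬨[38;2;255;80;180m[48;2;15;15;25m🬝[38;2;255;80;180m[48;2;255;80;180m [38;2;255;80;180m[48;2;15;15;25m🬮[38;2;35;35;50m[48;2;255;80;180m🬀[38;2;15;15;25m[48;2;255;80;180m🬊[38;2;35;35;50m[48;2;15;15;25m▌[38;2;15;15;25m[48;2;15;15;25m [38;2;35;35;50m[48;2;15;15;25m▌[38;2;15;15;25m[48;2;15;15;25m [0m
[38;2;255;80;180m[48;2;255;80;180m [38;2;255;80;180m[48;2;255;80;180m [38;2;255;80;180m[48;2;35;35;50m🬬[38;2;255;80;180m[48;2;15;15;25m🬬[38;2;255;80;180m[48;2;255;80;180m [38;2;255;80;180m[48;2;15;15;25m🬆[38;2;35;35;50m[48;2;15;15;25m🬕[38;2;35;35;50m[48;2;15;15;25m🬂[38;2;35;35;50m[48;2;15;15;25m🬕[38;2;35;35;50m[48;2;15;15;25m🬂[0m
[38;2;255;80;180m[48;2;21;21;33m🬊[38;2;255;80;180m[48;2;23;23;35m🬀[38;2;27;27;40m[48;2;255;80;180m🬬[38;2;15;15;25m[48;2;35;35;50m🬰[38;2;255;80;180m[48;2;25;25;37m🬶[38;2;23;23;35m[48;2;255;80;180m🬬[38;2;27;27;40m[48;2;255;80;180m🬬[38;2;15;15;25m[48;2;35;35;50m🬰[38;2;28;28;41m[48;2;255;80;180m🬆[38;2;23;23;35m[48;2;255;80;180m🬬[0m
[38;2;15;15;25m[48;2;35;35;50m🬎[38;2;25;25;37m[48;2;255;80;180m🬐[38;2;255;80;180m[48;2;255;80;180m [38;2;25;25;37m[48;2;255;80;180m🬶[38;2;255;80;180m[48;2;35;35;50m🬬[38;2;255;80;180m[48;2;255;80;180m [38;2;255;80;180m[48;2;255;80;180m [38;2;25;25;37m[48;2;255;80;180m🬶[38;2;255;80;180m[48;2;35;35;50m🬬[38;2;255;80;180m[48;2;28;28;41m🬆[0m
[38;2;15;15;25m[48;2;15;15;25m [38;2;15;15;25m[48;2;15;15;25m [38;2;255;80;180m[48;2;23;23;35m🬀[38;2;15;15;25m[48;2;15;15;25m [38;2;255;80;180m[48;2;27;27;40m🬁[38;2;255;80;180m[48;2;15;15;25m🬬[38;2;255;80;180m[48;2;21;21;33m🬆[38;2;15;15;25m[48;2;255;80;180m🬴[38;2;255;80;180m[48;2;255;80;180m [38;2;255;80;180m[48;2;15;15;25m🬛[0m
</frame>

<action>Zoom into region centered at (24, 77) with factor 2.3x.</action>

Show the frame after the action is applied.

<frame>
[38;2;15;15;25m[48;2;15;15;25m [38;2;15;15;25m[48;2;15;15;25m [38;2;255;80;180m[48;2;28;28;41m🬊[38;2;255;80;180m[48;2;15;15;25m🬝[38;2;255;80;180m[48;2;28;28;41m🬊[38;2;255;80;180m[48;2;15;15;25m🬝[38;2;255;80;180m[48;2;23;23;35m🬀[38;2;15;15;25m[48;2;15;15;25m [38;2;35;35;50m[48;2;15;15;25m▌[38;2;15;15;25m[48;2;15;15;25m [0m
[38;2;35;35;50m[48;2;15;15;25m🬂[38;2;35;35;50m[48;2;15;15;25m🬂[38;2;27;27;40m[48;2;255;80;180m🬬[38;2;35;35;50m[48;2;15;15;25m🬂[38;2;35;35;50m[48;2;15;15;25m🬕[38;2;23;23;35m[48;2;255;80;180m🬝[38;2;35;35;50m[48;2;255;80;180m🬀[38;2;255;80;180m[48;2;28;28;41m🬱[38;2;35;35;50m[48;2;15;15;25m🬕[38;2;35;35;50m[48;2;15;15;25m🬂[0m
[38;2;15;15;25m[48;2;35;35;50m🬰[38;2;15;15;25m[48;2;255;80;180m🬐[38;2;255;80;180m[48;2;255;80;180m [38;2;21;21;33m[48;2;255;80;180m🬊[38;2;35;35;50m[48;2;15;15;25m🬛[38;2;15;15;25m[48;2;35;35;50m🬰[38;2;255;80;180m[48;2;28;28;41m🬊[38;2;255;80;180m[48;2;23;23;35m🬀[38;2;35;35;50m[48;2;15;15;25m🬛[38;2;15;15;25m[48;2;35;35;50m🬰[0m
[38;2;15;15;25m[48;2;35;35;50m🬎[38;2;15;15;25m[48;2;35;35;50m🬎[38;2;255;80;180m[48;2;35;35;50m🬊[38;2;255;80;180m[48;2;35;35;50m🬝[38;2;255;80;180m[48;2;27;27;40m🬀[38;2;15;15;25m[48;2;35;35;50m🬎[38;2;35;35;50m[48;2;15;15;25m🬲[38;2;15;15;25m[48;2;35;35;50m🬎[38;2;35;35;50m[48;2;15;15;25m🬲[38;2;15;15;25m[48;2;35;35;50m🬎[0m
[38;2;15;15;25m[48;2;15;15;25m [38;2;15;15;25m[48;2;15;15;25m [38;2;35;35;50m[48;2;15;15;25m▌[38;2;15;15;25m[48;2;15;15;25m [38;2;35;35;50m[48;2;15;15;25m▌[38;2;15;15;25m[48;2;15;15;25m [38;2;35;35;50m[48;2;15;15;25m▌[38;2;15;15;25m[48;2;15;15;25m [38;2;35;35;50m[48;2;15;15;25m▌[38;2;15;15;25m[48;2;15;15;25m [0m
</frame>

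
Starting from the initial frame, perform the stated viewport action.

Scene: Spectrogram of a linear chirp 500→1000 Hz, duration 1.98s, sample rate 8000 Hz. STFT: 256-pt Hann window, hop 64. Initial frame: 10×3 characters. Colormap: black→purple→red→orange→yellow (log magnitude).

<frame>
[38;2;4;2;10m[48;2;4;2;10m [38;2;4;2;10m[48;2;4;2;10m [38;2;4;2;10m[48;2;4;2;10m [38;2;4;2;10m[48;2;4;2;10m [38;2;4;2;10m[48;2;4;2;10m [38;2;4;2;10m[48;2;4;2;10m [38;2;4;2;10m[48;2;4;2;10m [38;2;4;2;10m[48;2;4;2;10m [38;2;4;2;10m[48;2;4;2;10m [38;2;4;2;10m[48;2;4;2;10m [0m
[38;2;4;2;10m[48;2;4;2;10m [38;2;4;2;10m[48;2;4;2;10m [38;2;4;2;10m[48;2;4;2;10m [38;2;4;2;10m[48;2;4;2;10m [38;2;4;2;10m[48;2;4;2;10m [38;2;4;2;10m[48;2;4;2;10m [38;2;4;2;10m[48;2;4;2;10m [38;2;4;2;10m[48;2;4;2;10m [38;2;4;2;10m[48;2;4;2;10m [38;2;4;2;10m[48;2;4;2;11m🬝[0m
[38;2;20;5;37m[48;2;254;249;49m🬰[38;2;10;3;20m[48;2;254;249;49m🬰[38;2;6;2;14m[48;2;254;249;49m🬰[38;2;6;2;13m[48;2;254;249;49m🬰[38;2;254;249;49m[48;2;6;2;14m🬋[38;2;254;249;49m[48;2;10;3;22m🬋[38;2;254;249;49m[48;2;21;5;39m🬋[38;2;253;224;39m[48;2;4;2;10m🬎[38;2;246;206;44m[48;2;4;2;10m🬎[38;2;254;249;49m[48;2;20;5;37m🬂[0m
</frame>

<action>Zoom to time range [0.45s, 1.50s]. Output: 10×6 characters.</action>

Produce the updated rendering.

<frame>
[38;2;4;2;10m[48;2;4;2;10m [38;2;4;2;10m[48;2;4;2;10m [38;2;4;2;10m[48;2;4;2;10m [38;2;4;2;10m[48;2;4;2;10m [38;2;4;2;10m[48;2;4;2;10m [38;2;4;2;10m[48;2;4;2;10m [38;2;4;2;10m[48;2;4;2;10m [38;2;4;2;10m[48;2;4;2;10m [38;2;4;2;10m[48;2;4;2;10m [38;2;4;2;10m[48;2;4;2;10m [0m
[38;2;4;2;10m[48;2;4;2;10m [38;2;4;2;10m[48;2;4;2;10m [38;2;4;2;10m[48;2;4;2;10m [38;2;4;2;10m[48;2;4;2;10m [38;2;4;2;10m[48;2;4;2;10m [38;2;4;2;10m[48;2;4;2;10m [38;2;4;2;10m[48;2;4;2;10m [38;2;4;2;10m[48;2;4;2;10m [38;2;4;2;10m[48;2;4;2;10m [38;2;4;2;10m[48;2;4;2;10m [0m
[38;2;4;2;10m[48;2;4;2;10m [38;2;4;2;10m[48;2;4;2;10m [38;2;4;2;10m[48;2;4;2;10m [38;2;4;2;10m[48;2;4;2;10m [38;2;4;2;10m[48;2;4;2;10m [38;2;4;2;10m[48;2;4;2;10m [38;2;4;2;10m[48;2;4;2;10m [38;2;4;2;10m[48;2;4;2;10m [38;2;4;2;10m[48;2;4;2;10m [38;2;4;2;10m[48;2;4;2;10m [0m
[38;2;4;2;10m[48;2;4;2;10m [38;2;4;2;10m[48;2;4;2;10m [38;2;4;2;10m[48;2;4;2;10m [38;2;4;2;10m[48;2;4;2;10m [38;2;4;2;10m[48;2;4;2;10m [38;2;4;2;10m[48;2;4;2;10m [38;2;4;2;10m[48;2;4;2;10m [38;2;4;2;10m[48;2;4;2;10m [38;2;4;2;10m[48;2;4;2;10m [38;2;4;2;10m[48;2;4;2;10m [0m
[38;2;12;3;25m[48;2;216;84;57m🬝[38;2;4;2;11m[48;2;252;198;29m🬎[38;2;4;2;11m[48;2;254;246;48m🬎[38;2;5;2;12m[48;2;254;248;48m🬎[38;2;6;2;14m[48;2;254;247;48m🬎[38;2;7;2;16m[48;2;254;247;48m🬎[38;2;10;3;21m[48;2;254;249;49m🬎[38;2;15;4;29m[48;2;254;248;49m🬎[38;2;27;6;49m[48;2;254;246;48m🬎[38;2;5;2;12m[48;2;243;187;44m🬂[0m
[38;2;254;248;49m[48;2;5;2;12m🬂[38;2;254;249;49m[48;2;5;2;12m🬂[38;2;253;227;40m[48;2;4;2;11m🬂[38;2;226;105;42m[48;2;4;2;11m🬂[38;2;49;11;86m[48;2;4;2;10m🬂[38;2;23;6;43m[48;2;4;2;10m🬂[38;2;16;4;30m[48;2;4;2;10m🬂[38;2;13;4;26m[48;2;4;2;11m🬀[38;2;8;2;18m[48;2;4;2;10m🬂[38;2;7;2;15m[48;2;4;2;10m🬂[0m
</frame>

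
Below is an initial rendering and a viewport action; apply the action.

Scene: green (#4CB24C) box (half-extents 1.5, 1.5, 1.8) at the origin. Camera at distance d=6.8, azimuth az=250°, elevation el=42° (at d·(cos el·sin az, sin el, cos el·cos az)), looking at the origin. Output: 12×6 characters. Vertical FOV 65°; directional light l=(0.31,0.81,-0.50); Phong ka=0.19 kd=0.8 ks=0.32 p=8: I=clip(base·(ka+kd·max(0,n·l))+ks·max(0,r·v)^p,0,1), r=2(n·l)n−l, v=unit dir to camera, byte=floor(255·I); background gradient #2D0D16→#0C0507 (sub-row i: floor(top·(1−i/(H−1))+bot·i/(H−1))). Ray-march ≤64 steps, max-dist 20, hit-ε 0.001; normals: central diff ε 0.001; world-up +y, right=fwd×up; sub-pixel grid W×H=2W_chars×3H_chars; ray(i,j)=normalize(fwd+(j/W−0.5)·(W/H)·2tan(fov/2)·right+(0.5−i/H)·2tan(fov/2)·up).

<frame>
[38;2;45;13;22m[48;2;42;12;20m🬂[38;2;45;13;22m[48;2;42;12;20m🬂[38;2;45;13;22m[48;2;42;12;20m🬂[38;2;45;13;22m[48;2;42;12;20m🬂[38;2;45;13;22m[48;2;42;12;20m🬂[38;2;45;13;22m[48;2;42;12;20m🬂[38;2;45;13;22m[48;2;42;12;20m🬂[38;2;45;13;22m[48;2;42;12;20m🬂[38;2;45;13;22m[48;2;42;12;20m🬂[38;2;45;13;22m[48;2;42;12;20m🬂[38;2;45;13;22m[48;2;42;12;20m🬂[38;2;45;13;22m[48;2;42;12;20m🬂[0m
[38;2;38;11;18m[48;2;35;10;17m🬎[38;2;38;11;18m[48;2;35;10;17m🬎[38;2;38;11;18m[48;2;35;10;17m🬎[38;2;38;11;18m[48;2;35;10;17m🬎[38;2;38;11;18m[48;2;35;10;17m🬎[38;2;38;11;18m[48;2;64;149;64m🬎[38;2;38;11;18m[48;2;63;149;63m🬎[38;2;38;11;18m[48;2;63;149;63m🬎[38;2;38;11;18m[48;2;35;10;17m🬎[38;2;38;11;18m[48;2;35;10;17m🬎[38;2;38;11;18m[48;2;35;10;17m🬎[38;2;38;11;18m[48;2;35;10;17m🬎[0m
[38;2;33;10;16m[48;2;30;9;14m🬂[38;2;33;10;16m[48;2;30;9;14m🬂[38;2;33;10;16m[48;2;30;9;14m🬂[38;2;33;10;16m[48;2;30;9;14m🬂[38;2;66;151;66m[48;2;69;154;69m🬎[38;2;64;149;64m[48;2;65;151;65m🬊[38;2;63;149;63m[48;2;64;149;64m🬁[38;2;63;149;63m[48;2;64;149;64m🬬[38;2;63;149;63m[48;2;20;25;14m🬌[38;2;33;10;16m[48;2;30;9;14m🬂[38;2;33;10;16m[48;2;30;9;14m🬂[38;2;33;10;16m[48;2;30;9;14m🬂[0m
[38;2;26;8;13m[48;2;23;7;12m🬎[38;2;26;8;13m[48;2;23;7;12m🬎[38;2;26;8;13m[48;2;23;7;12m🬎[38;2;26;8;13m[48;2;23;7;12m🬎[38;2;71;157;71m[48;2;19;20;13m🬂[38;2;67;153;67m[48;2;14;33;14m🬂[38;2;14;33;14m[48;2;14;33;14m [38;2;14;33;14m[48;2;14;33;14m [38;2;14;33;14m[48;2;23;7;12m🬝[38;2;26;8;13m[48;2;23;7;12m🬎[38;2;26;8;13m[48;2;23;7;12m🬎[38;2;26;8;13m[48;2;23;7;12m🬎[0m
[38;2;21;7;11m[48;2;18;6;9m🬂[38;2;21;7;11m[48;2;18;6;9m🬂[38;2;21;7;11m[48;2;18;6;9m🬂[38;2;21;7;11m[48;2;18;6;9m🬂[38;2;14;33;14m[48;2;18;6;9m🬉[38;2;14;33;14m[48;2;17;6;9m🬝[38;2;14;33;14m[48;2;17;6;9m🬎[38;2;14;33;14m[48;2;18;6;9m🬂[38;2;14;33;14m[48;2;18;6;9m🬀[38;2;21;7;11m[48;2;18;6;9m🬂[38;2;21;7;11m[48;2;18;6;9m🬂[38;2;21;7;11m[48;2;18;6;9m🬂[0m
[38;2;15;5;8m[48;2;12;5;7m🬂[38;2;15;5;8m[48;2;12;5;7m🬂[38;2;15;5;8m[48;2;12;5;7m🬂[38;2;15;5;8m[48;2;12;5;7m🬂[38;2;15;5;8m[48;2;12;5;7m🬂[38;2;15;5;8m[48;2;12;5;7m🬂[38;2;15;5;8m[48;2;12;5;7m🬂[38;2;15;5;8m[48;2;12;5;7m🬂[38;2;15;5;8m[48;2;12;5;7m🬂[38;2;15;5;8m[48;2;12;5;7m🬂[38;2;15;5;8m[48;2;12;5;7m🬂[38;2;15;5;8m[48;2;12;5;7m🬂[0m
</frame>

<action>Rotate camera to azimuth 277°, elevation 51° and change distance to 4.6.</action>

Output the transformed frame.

<frame>
[38;2;45;13;22m[48;2;42;12;20m🬂[38;2;45;13;22m[48;2;42;12;20m🬂[38;2;45;13;22m[48;2;42;12;20m🬂[38;2;43;12;21m[48;2;74;160;74m🬝[38;2;44;12;21m[48;2;69;157;69m🬎[38;2;45;13;22m[48;2;42;12;20m🬂[38;2;45;13;22m[48;2;42;12;20m🬂[38;2;45;13;22m[48;2;42;12;20m🬂[38;2;45;13;22m[48;2;42;12;20m🬂[38;2;45;13;22m[48;2;42;12;20m🬂[38;2;45;13;22m[48;2;42;12;20m🬂[38;2;45;13;22m[48;2;42;12;20m🬂[0m
[38;2;38;11;18m[48;2;35;10;17m🬎[38;2;38;11;18m[48;2;35;10;17m🬎[38;2;37;10;18m[48;2;95;181;95m🬝[38;2;39;11;19m[48;2;87;172;87m🬀[38;2;76;162;76m[48;2;84;170;84m🬊[38;2;71;157;71m[48;2;77;163;77m🬊[38;2;67;153;67m[48;2;71;157;71m🬊[38;2;65;151;65m[48;2;67;152;67m🬨[38;2;64;149;64m[48;2;65;150;65m🬬[38;2;39;11;19m[48;2;63;149;63m🬁[38;2;38;11;18m[48;2;35;10;17m🬎[38;2;38;11;18m[48;2;35;10;17m🬎[0m
[38;2;33;10;16m[48;2;30;9;14m🬂[38;2;31;9;15m[48;2;121;206;121m🬝[38;2;107;192;107m[48;2;119;204;119m🬊[38;2;103;188;103m[48;2;115;201;115m🬊[38;2;94;180;94m[48;2;106;192;106m🬊[38;2;84;169;84m[48;2;93;179;93m🬊[38;2;75;161;75m[48;2;82;168;82m🬨[38;2;68;154;68m[48;2;72;158;72m🬨[38;2;65;150;65m[48;2;66;152;66m🬨[38;2;64;149;64m[48;2;65;150;65m🬬[38;2;63;149;63m[48;2;31;9;15m🬓[38;2;33;10;16m[48;2;30;9;14m🬂[0m
[38;2;26;8;13m[48;2;23;7;12m🬎[38;2;127;213;127m[48;2;21;13;12m🬂[38;2;130;216;130m[48;2;14;33;14m🬂[38;2;126;212;126m[48;2;14;33;14m🬂[38;2;14;33;14m[48;2;118;203;118m🬱[38;2;102;187;102m[48;2;14;33;14m🬎[38;2;86;171;86m[48;2;14;33;14m🬎[38;2;73;159;73m[48;2;14;33;14m🬎[38;2;67;153;67m[48;2;14;33;14m🬎[38;2;64;150;64m[48;2;14;33;14m🬬[38;2;63;149;63m[48;2;27;8;14m🬺[38;2;26;8;13m[48;2;23;7;12m🬎[0m
[38;2;21;7;11m[48;2;18;6;9m🬂[38;2;21;7;11m[48;2;18;6;9m🬂[38;2;14;33;14m[48;2;18;6;9m🬉[38;2;14;33;14m[48;2;14;33;14m [38;2;14;33;14m[48;2;14;33;14m [38;2;14;33;14m[48;2;14;33;14m [38;2;14;33;14m[48;2;14;33;14m [38;2;14;33;14m[48;2;14;33;14m [38;2;14;33;14m[48;2;14;33;14m [38;2;14;33;14m[48;2;17;6;9m🬝[38;2;14;33;14m[48;2;18;6;9m🬀[38;2;21;7;11m[48;2;18;6;9m🬂[0m
[38;2;15;5;8m[48;2;12;5;7m🬂[38;2;15;5;8m[48;2;12;5;7m🬂[38;2;15;5;8m[48;2;12;5;7m🬂[38;2;15;5;8m[48;2;12;5;7m🬂[38;2;15;5;8m[48;2;12;5;7m🬂[38;2;14;33;14m[48;2;13;5;7m🬁[38;2;14;33;14m[48;2;12;5;7m🬂[38;2;14;33;14m[48;2;12;5;7m🬂[38;2;14;33;14m[48;2;12;5;7m🬂[38;2;15;5;8m[48;2;12;5;7m🬂[38;2;15;5;8m[48;2;12;5;7m🬂[38;2;15;5;8m[48;2;12;5;7m🬂[0m
</frame>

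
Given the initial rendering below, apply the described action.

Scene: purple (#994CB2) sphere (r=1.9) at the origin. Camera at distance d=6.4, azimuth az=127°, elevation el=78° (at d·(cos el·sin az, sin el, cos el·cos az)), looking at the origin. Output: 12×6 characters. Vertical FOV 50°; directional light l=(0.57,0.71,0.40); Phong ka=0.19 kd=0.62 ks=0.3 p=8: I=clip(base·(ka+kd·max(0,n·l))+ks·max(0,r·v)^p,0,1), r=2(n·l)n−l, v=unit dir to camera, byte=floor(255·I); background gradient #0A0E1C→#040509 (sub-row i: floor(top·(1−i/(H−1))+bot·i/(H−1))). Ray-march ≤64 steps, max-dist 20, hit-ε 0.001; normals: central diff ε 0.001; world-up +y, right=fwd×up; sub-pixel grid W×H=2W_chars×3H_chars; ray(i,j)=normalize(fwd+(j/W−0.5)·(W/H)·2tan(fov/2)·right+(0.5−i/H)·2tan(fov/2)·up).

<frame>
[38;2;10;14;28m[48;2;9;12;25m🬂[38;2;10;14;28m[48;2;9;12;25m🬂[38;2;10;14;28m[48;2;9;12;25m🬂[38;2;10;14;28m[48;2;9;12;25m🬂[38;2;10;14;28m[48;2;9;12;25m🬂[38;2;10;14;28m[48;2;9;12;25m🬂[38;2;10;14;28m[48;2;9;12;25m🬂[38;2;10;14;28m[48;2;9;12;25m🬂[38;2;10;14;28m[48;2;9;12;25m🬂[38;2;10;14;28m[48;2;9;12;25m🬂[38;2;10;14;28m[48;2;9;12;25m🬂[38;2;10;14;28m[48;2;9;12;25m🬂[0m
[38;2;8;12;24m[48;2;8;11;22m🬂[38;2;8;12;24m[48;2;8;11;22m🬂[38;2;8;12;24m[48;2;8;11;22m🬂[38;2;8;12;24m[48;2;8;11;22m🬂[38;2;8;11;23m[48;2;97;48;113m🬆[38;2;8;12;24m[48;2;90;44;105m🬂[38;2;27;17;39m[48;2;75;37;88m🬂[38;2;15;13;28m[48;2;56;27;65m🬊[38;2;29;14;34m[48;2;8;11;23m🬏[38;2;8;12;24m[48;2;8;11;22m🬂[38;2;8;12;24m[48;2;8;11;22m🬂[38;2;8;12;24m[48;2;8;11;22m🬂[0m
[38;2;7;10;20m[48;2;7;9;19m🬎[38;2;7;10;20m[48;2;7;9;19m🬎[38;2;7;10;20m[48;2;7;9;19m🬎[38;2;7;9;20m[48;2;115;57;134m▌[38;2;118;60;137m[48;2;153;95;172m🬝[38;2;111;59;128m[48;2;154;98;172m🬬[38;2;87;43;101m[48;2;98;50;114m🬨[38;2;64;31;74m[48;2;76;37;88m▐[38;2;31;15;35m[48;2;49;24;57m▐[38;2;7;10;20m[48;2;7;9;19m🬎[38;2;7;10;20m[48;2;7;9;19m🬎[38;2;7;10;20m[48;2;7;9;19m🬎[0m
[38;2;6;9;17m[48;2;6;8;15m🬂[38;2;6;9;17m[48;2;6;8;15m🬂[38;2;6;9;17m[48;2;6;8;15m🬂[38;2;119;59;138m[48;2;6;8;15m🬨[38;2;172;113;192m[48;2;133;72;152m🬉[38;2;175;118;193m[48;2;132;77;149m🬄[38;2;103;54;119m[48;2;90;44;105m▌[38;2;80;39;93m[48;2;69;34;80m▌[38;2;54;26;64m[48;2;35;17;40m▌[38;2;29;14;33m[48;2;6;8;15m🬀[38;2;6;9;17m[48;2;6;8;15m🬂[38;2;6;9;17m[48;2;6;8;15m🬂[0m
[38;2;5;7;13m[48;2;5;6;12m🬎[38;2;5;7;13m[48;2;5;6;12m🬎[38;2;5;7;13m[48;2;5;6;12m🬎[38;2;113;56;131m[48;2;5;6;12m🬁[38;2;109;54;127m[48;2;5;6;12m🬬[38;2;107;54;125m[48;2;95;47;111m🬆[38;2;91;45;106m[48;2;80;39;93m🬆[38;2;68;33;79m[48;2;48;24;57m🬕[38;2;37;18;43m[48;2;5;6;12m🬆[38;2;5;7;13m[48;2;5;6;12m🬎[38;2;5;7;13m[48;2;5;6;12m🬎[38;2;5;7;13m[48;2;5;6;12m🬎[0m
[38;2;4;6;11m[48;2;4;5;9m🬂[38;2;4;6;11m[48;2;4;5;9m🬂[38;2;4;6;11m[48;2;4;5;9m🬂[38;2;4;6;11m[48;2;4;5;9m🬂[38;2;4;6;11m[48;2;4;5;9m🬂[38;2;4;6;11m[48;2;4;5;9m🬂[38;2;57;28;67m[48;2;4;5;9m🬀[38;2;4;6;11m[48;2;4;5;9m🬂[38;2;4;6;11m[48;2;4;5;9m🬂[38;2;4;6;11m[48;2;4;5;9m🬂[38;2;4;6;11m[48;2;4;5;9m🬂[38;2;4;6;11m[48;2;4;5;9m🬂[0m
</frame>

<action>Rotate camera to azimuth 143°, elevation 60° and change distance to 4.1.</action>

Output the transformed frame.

<frame>
[38;2;10;14;28m[48;2;9;12;25m🬂[38;2;10;14;28m[48;2;9;12;25m🬂[38;2;9;13;26m[48;2;120;59;139m🬝[38;2;10;14;28m[48;2;116;57;135m🬂[38;2;108;53;125m[48;2;111;56;130m🬊[38;2;100;49;116m[48;2;104;52;121m▐[38;2;90;44;105m[48;2;95;47;111m▐[38;2;79;39;92m[48;2;85;42;99m▐[38;2;10;14;28m[48;2;69;34;81m🬁[38;2;9;13;27m[48;2;51;25;60m🬊[38;2;10;14;28m[48;2;9;12;25m🬂[38;2;10;14;28m[48;2;9;12;25m🬂[0m
[38;2;8;12;24m[48;2;8;11;22m🬂[38;2;8;11;23m[48;2;123;61;143m🬝[38;2;121;60;141m[48;2;128;68;148m🬝[38;2;126;68;145m[48;2;150;93;169m🬎[38;2;124;69;141m[48;2;148;93;166m🬊[38;2;107;57;124m[48;2;123;72;140m🬨[38;2;97;49;113m[48;2;91;45;105m▌[38;2;86;42;100m[48;2;81;40;94m▌[38;2;75;37;88m[48;2;70;34;81m▌[38;2;53;26;62m[48;2;62;31;72m▐[38;2;15;12;26m[48;2;40;20;47m▐[38;2;8;12;24m[48;2;8;11;22m🬂[0m
[38;2;7;10;20m[48;2;7;9;19m🬎[38;2;120;59;140m[48;2;7;10;20m🬷[38;2;123;63;143m[48;2;138;80;157m▌[38;2;160;104;179m[48;2;175;120;193m▌[38;2;171;118;189m[48;2;153;100;169m▌[38;2;129;79;145m[48;2;109;60;124m▌[38;2;95;49;110m[48;2;88;44;102m▌[38;2;82;41;96m[48;2;78;38;91m▌[38;2;73;36;85m[48;2;67;33;78m▌[38;2;61;30;71m[48;2;54;26;62m▌[38;2;45;22;52m[48;2;32;16;37m▌[38;2;29;14;33m[48;2;7;9;20m🬏[0m
[38;2;6;9;17m[48;2;6;8;15m🬂[38;2;114;56;133m[48;2;6;8;15m🬬[38;2;130;74;148m[48;2;115;59;133m🬁[38;2;147;93;165m[48;2;120;67;137m🬂[38;2;132;81;148m[48;2;107;59;123m🬆[38;2;107;59;122m[48;2;94;47;108m🬄[38;2;88;44;102m[48;2;82;41;96m🬄[38;2;77;38;90m[48;2;73;36;84m▌[38;2;67;33;78m[48;2;62;30;72m▌[38;2;55;27;65m[48;2;48;23;56m▌[38;2;39;19;45m[48;2;29;14;34m▌[38;2;29;14;33m[48;2;6;8;15m🬄[0m
[38;2;5;7;13m[48;2;5;6;12m🬎[38;2;105;52;122m[48;2;5;6;12m🬉[38;2;105;52;122m[48;2;98;49;115m🬆[38;2;101;51;118m[48;2;94;47;110m🬆[38;2;95;48;110m[48;2;88;44;103m🬆[38;2;87;43;101m[48;2;81;40;94m🬆[38;2;78;39;92m[48;2;73;36;85m🬆[38;2;70;34;81m[48;2;64;31;74m🬆[38;2;59;29;69m[48;2;52;25;61m🬆[38;2;44;22;52m[48;2;35;17;40m🬕[38;2;29;14;34m[48;2;5;6;12m🬝[38;2;5;7;13m[48;2;5;6;12m🬎[0m
[38;2;4;6;11m[48;2;4;5;9m🬂[38;2;4;6;11m[48;2;4;5;9m🬂[38;2;88;43;103m[48;2;4;5;9m🬊[38;2;86;43;101m[48;2;75;37;87m🬎[38;2;83;41;96m[48;2;75;37;87m🬆[38;2;76;37;89m[48;2;68;33;79m🬆[38;2;68;33;79m[48;2;59;29;69m🬆[38;2;58;29;68m[48;2;48;24;57m🬆[38;2;46;22;54m[48;2;34;16;39m🬆[38;2;30;14;34m[48;2;4;5;9m🬝[38;2;29;14;33m[48;2;4;5;9m🬀[38;2;4;6;11m[48;2;4;5;9m🬂[0m
</frame>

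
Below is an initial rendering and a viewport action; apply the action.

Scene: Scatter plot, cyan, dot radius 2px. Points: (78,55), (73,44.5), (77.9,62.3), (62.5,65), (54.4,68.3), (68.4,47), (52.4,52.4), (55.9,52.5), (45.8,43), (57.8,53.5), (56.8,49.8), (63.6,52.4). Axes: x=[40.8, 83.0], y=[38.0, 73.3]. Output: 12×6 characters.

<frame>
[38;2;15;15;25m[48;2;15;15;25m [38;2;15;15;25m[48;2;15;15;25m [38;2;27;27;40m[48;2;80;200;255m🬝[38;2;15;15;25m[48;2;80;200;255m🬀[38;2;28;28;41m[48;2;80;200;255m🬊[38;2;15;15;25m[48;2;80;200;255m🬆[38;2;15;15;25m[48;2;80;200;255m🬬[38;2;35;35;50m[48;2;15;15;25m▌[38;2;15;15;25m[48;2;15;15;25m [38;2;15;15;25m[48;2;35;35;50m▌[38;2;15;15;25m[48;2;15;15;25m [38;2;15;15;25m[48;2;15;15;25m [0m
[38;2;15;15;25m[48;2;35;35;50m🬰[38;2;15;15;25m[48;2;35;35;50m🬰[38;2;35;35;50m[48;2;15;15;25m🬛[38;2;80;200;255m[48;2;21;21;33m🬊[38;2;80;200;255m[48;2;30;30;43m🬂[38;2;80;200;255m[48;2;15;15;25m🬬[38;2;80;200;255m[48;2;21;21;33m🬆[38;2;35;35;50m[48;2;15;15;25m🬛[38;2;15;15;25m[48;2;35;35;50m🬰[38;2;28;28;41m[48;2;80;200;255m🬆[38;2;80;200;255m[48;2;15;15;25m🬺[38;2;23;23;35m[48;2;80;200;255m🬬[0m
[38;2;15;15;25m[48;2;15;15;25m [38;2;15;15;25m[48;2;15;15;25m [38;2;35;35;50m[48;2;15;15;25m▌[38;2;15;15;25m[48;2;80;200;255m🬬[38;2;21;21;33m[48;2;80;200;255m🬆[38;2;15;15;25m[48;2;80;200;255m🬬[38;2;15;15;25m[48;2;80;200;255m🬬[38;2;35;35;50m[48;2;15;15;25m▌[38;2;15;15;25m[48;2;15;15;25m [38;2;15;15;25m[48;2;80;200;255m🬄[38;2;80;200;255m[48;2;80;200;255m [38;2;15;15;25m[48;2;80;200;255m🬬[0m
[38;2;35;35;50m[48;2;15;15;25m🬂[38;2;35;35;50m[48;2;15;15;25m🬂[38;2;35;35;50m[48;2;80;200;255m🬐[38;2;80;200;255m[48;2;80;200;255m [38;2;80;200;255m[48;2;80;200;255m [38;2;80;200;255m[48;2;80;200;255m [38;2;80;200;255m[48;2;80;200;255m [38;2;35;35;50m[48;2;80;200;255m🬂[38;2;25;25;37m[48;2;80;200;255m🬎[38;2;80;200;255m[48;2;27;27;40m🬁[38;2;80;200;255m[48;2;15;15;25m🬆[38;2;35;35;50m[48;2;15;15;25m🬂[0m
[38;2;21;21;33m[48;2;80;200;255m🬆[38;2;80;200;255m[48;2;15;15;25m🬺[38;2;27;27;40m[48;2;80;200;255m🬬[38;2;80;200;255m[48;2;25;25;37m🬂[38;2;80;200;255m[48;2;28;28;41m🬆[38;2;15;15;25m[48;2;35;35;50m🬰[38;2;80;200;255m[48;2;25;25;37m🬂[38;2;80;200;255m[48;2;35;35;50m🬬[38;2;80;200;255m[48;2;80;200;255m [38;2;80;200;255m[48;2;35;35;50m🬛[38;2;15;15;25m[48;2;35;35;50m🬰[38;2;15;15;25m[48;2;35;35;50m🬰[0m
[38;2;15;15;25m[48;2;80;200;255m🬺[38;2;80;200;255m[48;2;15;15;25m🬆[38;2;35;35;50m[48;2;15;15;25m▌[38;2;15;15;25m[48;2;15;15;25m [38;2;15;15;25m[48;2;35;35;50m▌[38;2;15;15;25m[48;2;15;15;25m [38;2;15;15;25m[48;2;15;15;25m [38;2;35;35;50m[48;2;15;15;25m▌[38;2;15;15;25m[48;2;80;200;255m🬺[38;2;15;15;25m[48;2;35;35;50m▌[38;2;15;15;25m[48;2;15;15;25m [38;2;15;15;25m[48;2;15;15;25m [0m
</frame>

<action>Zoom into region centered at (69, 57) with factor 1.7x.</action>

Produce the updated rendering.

<frame>
[38;2;15;15;25m[48;2;15;15;25m [38;2;15;15;25m[48;2;80;200;255m🬴[38;2;80;200;255m[48;2;80;200;255m [38;2;80;200;255m[48;2;15;15;25m🬛[38;2;15;15;25m[48;2;35;35;50m▌[38;2;15;15;25m[48;2;15;15;25m [38;2;15;15;25m[48;2;15;15;25m [38;2;35;35;50m[48;2;15;15;25m▌[38;2;15;15;25m[48;2;15;15;25m [38;2;23;23;35m[48;2;80;200;255m🬝[38;2;15;15;25m[48;2;15;15;25m [38;2;15;15;25m[48;2;15;15;25m [0m
[38;2;15;15;25m[48;2;35;35;50m🬰[38;2;15;15;25m[48;2;35;35;50m🬰[38;2;80;200;255m[48;2;31;31;45m🬁[38;2;15;15;25m[48;2;35;35;50m🬰[38;2;15;15;25m[48;2;35;35;50m🬐[38;2;15;15;25m[48;2;35;35;50m🬰[38;2;15;15;25m[48;2;35;35;50m🬰[38;2;35;35;50m[48;2;15;15;25m🬛[38;2;19;19;30m[48;2;80;200;255m🬴[38;2;80;200;255m[48;2;80;200;255m [38;2;80;200;255m[48;2;15;15;25m🬛[38;2;15;15;25m[48;2;35;35;50m🬰[0m
[38;2;15;15;25m[48;2;15;15;25m [38;2;15;15;25m[48;2;15;15;25m [38;2;35;35;50m[48;2;15;15;25m▌[38;2;15;15;25m[48;2;15;15;25m [38;2;15;15;25m[48;2;35;35;50m▌[38;2;15;15;25m[48;2;15;15;25m [38;2;15;15;25m[48;2;15;15;25m [38;2;35;35;50m[48;2;15;15;25m▌[38;2;15;15;25m[48;2;15;15;25m [38;2;20;20;31m[48;2;80;200;255m🬛[38;2;15;15;25m[48;2;15;15;25m [38;2;15;15;25m[48;2;15;15;25m [0m
[38;2;35;35;50m[48;2;80;200;255m🬀[38;2;80;200;255m[48;2;28;28;41m🬱[38;2;31;31;45m[48;2;80;200;255m🬝[38;2;80;200;255m[48;2;28;28;41m🬱[38;2;35;35;50m[48;2;15;15;25m🬨[38;2;35;35;50m[48;2;15;15;25m🬂[38;2;35;35;50m[48;2;15;15;25m🬂[38;2;35;35;50m[48;2;15;15;25m🬕[38;2;23;23;35m[48;2;80;200;255m🬴[38;2;80;200;255m[48;2;80;200;255m [38;2;80;200;255m[48;2;25;25;37m🬛[38;2;35;35;50m[48;2;15;15;25m🬂[0m
[38;2;80;200;255m[48;2;80;200;255m [38;2;80;200;255m[48;2;25;25;37m🬐[38;2;80;200;255m[48;2;28;28;41m🬊[38;2;80;200;255m[48;2;15;15;25m🬝[38;2;80;200;255m[48;2;31;31;45m🬀[38;2;23;23;35m[48;2;80;200;255m🬬[38;2;15;15;25m[48;2;35;35;50m🬰[38;2;35;35;50m[48;2;15;15;25m🬛[38;2;15;15;25m[48;2;35;35;50m🬰[38;2;27;27;40m[48;2;80;200;255m🬺[38;2;15;15;25m[48;2;35;35;50m🬰[38;2;15;15;25m[48;2;35;35;50m🬰[0m
[38;2;80;200;255m[48;2;15;15;25m🬆[38;2;15;15;25m[48;2;15;15;25m [38;2;35;35;50m[48;2;15;15;25m▌[38;2;15;15;25m[48;2;15;15;25m [38;2;15;15;25m[48;2;80;200;255m🬐[38;2;80;200;255m[48;2;80;200;255m [38;2;15;15;25m[48;2;80;200;255m🬸[38;2;35;35;50m[48;2;15;15;25m▌[38;2;15;15;25m[48;2;15;15;25m [38;2;15;15;25m[48;2;35;35;50m▌[38;2;15;15;25m[48;2;15;15;25m [38;2;15;15;25m[48;2;15;15;25m [0m
</frame>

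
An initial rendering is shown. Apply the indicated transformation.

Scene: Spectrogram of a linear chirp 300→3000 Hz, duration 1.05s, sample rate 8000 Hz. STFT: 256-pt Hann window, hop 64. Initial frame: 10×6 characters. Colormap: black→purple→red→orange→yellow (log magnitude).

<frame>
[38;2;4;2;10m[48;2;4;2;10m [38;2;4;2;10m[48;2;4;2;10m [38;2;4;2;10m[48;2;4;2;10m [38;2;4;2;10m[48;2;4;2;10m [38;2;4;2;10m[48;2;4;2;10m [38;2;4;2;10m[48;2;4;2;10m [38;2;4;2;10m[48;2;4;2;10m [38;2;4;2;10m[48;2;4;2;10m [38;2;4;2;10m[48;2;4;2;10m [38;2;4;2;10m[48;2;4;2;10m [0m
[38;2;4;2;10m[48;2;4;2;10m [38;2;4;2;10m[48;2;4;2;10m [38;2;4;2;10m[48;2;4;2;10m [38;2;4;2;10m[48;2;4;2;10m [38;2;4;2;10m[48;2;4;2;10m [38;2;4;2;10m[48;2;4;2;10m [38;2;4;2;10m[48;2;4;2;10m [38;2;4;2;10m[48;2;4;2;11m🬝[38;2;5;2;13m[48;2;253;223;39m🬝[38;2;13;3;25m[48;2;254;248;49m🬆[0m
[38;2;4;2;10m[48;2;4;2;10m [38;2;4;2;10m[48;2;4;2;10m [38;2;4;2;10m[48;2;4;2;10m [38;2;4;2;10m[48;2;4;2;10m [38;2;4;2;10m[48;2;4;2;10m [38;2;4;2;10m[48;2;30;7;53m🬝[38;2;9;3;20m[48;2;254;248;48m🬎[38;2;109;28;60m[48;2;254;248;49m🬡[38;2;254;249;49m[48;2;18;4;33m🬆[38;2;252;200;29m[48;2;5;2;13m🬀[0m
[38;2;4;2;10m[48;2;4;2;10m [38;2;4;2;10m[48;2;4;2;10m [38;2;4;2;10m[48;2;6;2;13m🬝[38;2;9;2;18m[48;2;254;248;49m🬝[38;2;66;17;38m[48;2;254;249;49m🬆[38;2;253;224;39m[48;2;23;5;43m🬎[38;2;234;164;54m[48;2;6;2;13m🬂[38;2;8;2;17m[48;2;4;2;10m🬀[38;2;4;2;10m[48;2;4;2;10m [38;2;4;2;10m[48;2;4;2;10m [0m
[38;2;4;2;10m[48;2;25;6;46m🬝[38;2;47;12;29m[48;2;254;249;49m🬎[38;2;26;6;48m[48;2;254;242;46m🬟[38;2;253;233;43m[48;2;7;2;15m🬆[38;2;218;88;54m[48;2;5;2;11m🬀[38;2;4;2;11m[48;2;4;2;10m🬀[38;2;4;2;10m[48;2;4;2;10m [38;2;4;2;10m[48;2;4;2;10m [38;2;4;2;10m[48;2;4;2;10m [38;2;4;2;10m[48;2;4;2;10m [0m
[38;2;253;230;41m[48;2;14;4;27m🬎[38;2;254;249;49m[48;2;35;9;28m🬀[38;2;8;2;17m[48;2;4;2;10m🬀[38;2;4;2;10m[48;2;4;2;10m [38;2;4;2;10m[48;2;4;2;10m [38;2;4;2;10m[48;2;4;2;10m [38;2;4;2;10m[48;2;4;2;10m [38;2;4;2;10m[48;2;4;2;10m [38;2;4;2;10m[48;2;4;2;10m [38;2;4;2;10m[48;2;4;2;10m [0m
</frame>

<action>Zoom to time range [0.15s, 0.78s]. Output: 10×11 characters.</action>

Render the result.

<frame>
[38;2;4;2;10m[48;2;4;2;10m [38;2;4;2;10m[48;2;4;2;10m [38;2;4;2;10m[48;2;4;2;10m [38;2;4;2;10m[48;2;4;2;10m [38;2;4;2;10m[48;2;4;2;10m [38;2;4;2;10m[48;2;4;2;10m [38;2;4;2;10m[48;2;4;2;10m [38;2;4;2;10m[48;2;4;2;10m [38;2;4;2;10m[48;2;4;2;10m [38;2;4;2;10m[48;2;4;2;10m [0m
[38;2;4;2;10m[48;2;4;2;10m [38;2;4;2;10m[48;2;4;2;10m [38;2;4;2;10m[48;2;4;2;10m [38;2;4;2;10m[48;2;4;2;10m [38;2;4;2;10m[48;2;4;2;10m [38;2;4;2;10m[48;2;4;2;10m [38;2;4;2;10m[48;2;4;2;10m [38;2;4;2;10m[48;2;4;2;10m [38;2;4;2;10m[48;2;4;2;10m [38;2;4;2;10m[48;2;4;2;10m [0m
[38;2;4;2;10m[48;2;4;2;10m [38;2;4;2;10m[48;2;4;2;10m [38;2;4;2;10m[48;2;4;2;10m [38;2;4;2;10m[48;2;4;2;10m [38;2;4;2;10m[48;2;4;2;10m [38;2;4;2;10m[48;2;4;2;10m [38;2;4;2;10m[48;2;4;2;10m [38;2;4;2;10m[48;2;4;2;10m [38;2;4;2;10m[48;2;4;2;10m [38;2;4;2;10m[48;2;4;2;10m [0m
[38;2;4;2;10m[48;2;4;2;10m [38;2;4;2;10m[48;2;4;2;10m [38;2;4;2;10m[48;2;4;2;10m [38;2;4;2;10m[48;2;4;2;10m [38;2;4;2;10m[48;2;4;2;10m [38;2;4;2;10m[48;2;4;2;10m [38;2;4;2;10m[48;2;4;2;10m [38;2;4;2;10m[48;2;4;2;10m [38;2;4;2;10m[48;2;4;2;10m [38;2;4;2;10m[48;2;4;2;11m🬝[0m
[38;2;4;2;10m[48;2;4;2;10m [38;2;4;2;10m[48;2;4;2;10m [38;2;4;2;10m[48;2;4;2;10m [38;2;4;2;10m[48;2;4;2;10m [38;2;4;2;10m[48;2;4;2;10m [38;2;4;2;10m[48;2;4;2;10m [38;2;4;2;10m[48;2;4;2;10m [38;2;4;2;10m[48;2;5;2;12m🬝[38;2;5;2;11m[48;2;22;5;41m🬝[38;2;30;7;33m[48;2;252;202;30m🬎[0m
[38;2;4;2;10m[48;2;4;2;10m [38;2;4;2;10m[48;2;4;2;10m [38;2;4;2;10m[48;2;4;2;10m [38;2;4;2;10m[48;2;4;2;10m [38;2;4;2;10m[48;2;4;2;10m [38;2;4;2;10m[48;2;6;2;14m🬝[38;2;6;2;14m[48;2;72;17;88m🬝[38;2;14;3;28m[48;2;247;206;42m🬆[38;2;159;44;79m[48;2;254;248;48m🬟[38;2;244;198;46m[48;2;13;3;26m🬆[0m
[38;2;4;2;10m[48;2;4;2;10m [38;2;4;2;10m[48;2;4;2;10m [38;2;4;2;10m[48;2;4;2;11m🬝[38;2;4;2;10m[48;2;11;3;23m🬝[38;2;27;7;32m[48;2;254;249;49m🬝[38;2;23;5;42m[48;2;241;200;55m🬂[38;2;253;230;41m[48;2;99;25;52m🬎[38;2;248;192;34m[48;2;23;6;34m🬂[38;2;21;5;38m[48;2;4;2;11m🬀[38;2;5;2;12m[48;2;4;2;10m🬀[0m
[38;2;4;2;10m[48;2;5;2;12m🬝[38;2;5;2;13m[48;2;46;10;80m🬝[38;2;10;3;20m[48;2;240;186;51m🬆[38;2;23;5;41m[48;2;247;200;40m🬀[38;2;254;247;48m[48;2;26;6;46m🬆[38;2;232;116;34m[48;2;11;3;23m🬀[38;2;7;2;16m[48;2;4;2;10m🬀[38;2;4;2;11m[48;2;4;2;10m🬀[38;2;4;2;10m[48;2;4;2;10m [38;2;4;2;10m[48;2;4;2;10m [0m
[38;2;19;5;36m[48;2;253;237;44m🬆[38;2;253;238;45m[48;2;115;29;73m🬜[38;2;249;189;31m[48;2;12;3;24m🬆[38;2;29;7;52m[48;2;5;2;13m🬀[38;2;5;2;12m[48;2;4;2;10m🬀[38;2;4;2;10m[48;2;4;2;10m [38;2;4;2;10m[48;2;4;2;10m [38;2;4;2;10m[48;2;4;2;10m [38;2;4;2;10m[48;2;4;2;10m [38;2;4;2;10m[48;2;4;2;10m [0m
[38;2;254;246;48m[48;2;43;11;31m🬀[38;2;12;3;24m[48;2;4;2;11m🬀[38;2;5;2;12m[48;2;4;2;10m🬀[38;2;4;2;10m[48;2;4;2;10m [38;2;4;2;10m[48;2;4;2;10m [38;2;4;2;10m[48;2;4;2;10m [38;2;4;2;10m[48;2;4;2;10m [38;2;4;2;10m[48;2;4;2;10m [38;2;4;2;10m[48;2;4;2;10m [38;2;4;2;10m[48;2;4;2;10m [0m
[38;2;4;2;10m[48;2;4;2;10m [38;2;4;2;10m[48;2;4;2;10m [38;2;4;2;10m[48;2;4;2;10m [38;2;4;2;10m[48;2;4;2;10m [38;2;4;2;10m[48;2;4;2;10m [38;2;4;2;10m[48;2;4;2;10m [38;2;4;2;10m[48;2;4;2;10m [38;2;4;2;10m[48;2;4;2;10m [38;2;4;2;10m[48;2;4;2;10m [38;2;4;2;10m[48;2;4;2;10m [0m
</frame>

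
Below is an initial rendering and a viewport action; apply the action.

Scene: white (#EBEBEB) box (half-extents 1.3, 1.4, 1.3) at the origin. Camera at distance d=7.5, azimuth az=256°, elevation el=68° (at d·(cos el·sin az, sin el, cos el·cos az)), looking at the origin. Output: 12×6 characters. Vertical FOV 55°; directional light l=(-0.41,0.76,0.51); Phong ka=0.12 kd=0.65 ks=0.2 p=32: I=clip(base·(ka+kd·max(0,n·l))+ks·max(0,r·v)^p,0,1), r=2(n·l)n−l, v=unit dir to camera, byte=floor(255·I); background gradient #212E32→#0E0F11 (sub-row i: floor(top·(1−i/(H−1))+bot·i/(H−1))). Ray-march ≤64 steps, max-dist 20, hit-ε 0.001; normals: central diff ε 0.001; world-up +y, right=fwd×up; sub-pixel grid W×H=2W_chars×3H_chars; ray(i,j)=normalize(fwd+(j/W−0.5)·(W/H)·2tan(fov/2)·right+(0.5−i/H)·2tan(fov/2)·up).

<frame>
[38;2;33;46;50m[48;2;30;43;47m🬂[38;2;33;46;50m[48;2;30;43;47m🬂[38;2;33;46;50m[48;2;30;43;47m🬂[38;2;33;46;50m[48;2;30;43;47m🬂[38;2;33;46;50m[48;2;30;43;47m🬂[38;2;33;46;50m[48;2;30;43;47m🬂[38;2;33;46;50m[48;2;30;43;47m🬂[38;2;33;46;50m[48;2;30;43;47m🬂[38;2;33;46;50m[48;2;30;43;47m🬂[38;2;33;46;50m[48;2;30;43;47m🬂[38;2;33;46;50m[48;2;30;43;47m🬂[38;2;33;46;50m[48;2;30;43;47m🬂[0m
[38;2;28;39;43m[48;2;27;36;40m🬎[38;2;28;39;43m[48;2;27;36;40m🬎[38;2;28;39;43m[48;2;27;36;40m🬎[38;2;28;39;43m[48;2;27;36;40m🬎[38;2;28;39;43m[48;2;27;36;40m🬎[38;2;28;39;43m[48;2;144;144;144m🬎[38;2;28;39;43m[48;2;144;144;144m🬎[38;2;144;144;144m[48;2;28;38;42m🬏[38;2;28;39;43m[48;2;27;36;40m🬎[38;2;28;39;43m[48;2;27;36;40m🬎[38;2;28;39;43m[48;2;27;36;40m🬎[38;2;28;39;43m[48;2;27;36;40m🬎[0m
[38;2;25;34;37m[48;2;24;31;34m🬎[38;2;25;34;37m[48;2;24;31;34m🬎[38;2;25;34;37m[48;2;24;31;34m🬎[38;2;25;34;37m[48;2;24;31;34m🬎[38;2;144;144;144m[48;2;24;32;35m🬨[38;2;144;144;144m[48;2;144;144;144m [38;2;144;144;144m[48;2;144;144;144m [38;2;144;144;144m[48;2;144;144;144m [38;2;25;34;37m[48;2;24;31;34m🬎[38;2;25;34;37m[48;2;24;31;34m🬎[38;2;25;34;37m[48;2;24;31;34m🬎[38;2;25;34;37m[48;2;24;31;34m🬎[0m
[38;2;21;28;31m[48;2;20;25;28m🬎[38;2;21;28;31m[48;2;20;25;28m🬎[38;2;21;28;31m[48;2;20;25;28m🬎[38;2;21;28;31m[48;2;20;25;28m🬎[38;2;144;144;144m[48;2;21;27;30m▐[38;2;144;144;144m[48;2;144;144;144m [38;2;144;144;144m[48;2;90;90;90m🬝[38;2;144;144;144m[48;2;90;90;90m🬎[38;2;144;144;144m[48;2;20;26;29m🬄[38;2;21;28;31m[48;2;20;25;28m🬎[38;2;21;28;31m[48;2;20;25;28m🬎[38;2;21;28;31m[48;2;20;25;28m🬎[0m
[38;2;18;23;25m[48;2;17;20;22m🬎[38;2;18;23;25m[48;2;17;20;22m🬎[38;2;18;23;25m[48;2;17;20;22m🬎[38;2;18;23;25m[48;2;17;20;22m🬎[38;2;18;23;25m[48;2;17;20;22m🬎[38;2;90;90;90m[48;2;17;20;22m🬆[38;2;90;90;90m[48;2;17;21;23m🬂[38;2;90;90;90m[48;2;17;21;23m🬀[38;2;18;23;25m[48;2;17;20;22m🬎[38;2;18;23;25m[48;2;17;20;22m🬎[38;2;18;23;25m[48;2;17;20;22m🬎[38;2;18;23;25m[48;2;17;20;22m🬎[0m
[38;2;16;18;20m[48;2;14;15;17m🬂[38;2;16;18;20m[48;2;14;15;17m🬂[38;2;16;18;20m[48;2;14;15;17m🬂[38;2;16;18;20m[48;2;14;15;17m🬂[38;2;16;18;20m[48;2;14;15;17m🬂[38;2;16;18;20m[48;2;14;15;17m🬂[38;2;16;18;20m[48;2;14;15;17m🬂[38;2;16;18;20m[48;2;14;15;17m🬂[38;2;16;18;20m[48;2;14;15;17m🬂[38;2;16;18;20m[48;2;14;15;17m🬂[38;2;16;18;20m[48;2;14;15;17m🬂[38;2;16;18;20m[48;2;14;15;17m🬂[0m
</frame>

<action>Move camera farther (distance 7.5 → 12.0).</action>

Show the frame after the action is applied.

<frame>
[38;2;33;46;50m[48;2;30;43;47m🬂[38;2;33;46;50m[48;2;30;43;47m🬂[38;2;33;46;50m[48;2;30;43;47m🬂[38;2;33;46;50m[48;2;30;43;47m🬂[38;2;33;46;50m[48;2;30;43;47m🬂[38;2;33;46;50m[48;2;30;43;47m🬂[38;2;33;46;50m[48;2;30;43;47m🬂[38;2;33;46;50m[48;2;30;43;47m🬂[38;2;33;46;50m[48;2;30;43;47m🬂[38;2;33;46;50m[48;2;30;43;47m🬂[38;2;33;46;50m[48;2;30;43;47m🬂[38;2;33;46;50m[48;2;30;43;47m🬂[0m
[38;2;28;39;43m[48;2;27;36;40m🬎[38;2;28;39;43m[48;2;27;36;40m🬎[38;2;28;39;43m[48;2;27;36;40m🬎[38;2;28;39;43m[48;2;27;36;40m🬎[38;2;28;39;43m[48;2;27;36;40m🬎[38;2;28;39;43m[48;2;27;36;40m🬎[38;2;28;39;43m[48;2;27;36;40m🬎[38;2;28;39;43m[48;2;27;36;40m🬎[38;2;28;39;43m[48;2;27;36;40m🬎[38;2;28;39;43m[48;2;27;36;40m🬎[38;2;28;39;43m[48;2;27;36;40m🬎[38;2;28;39;43m[48;2;27;36;40m🬎[0m
[38;2;25;34;37m[48;2;24;31;34m🬎[38;2;25;34;37m[48;2;24;31;34m🬎[38;2;25;34;37m[48;2;24;31;34m🬎[38;2;25;34;37m[48;2;24;31;34m🬎[38;2;25;34;37m[48;2;24;31;34m🬎[38;2;26;35;38m[48;2;144;144;144m🬂[38;2;26;35;38m[48;2;144;144;144m🬂[38;2;144;144;144m[48;2;25;33;36m🬏[38;2;25;34;37m[48;2;24;31;34m🬎[38;2;25;34;37m[48;2;24;31;34m🬎[38;2;25;34;37m[48;2;24;31;34m🬎[38;2;25;34;37m[48;2;24;31;34m🬎[0m
[38;2;21;28;31m[48;2;20;25;28m🬎[38;2;21;28;31m[48;2;20;25;28m🬎[38;2;21;28;31m[48;2;20;25;28m🬎[38;2;21;28;31m[48;2;20;25;28m🬎[38;2;21;28;31m[48;2;20;25;28m🬎[38;2;126;126;126m[48;2;21;27;30m▐[38;2;144;144;144m[48;2;90;90;90m🬆[38;2;117;117;117m[48;2;20;26;29m🬄[38;2;21;28;31m[48;2;20;25;28m🬎[38;2;21;28;31m[48;2;20;25;28m🬎[38;2;21;28;31m[48;2;20;25;28m🬎[38;2;21;28;31m[48;2;20;25;28m🬎[0m
[38;2;18;23;25m[48;2;17;20;22m🬎[38;2;18;23;25m[48;2;17;20;22m🬎[38;2;18;23;25m[48;2;17;20;22m🬎[38;2;18;23;25m[48;2;17;20;22m🬎[38;2;18;23;25m[48;2;17;20;22m🬎[38;2;18;23;25m[48;2;17;20;22m🬎[38;2;18;23;25m[48;2;17;20;22m🬎[38;2;18;23;25m[48;2;17;20;22m🬎[38;2;18;23;25m[48;2;17;20;22m🬎[38;2;18;23;25m[48;2;17;20;22m🬎[38;2;18;23;25m[48;2;17;20;22m🬎[38;2;18;23;25m[48;2;17;20;22m🬎[0m
[38;2;16;18;20m[48;2;14;15;17m🬂[38;2;16;18;20m[48;2;14;15;17m🬂[38;2;16;18;20m[48;2;14;15;17m🬂[38;2;16;18;20m[48;2;14;15;17m🬂[38;2;16;18;20m[48;2;14;15;17m🬂[38;2;16;18;20m[48;2;14;15;17m🬂[38;2;16;18;20m[48;2;14;15;17m🬂[38;2;16;18;20m[48;2;14;15;17m🬂[38;2;16;18;20m[48;2;14;15;17m🬂[38;2;16;18;20m[48;2;14;15;17m🬂[38;2;16;18;20m[48;2;14;15;17m🬂[38;2;16;18;20m[48;2;14;15;17m🬂[0m
</frame>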